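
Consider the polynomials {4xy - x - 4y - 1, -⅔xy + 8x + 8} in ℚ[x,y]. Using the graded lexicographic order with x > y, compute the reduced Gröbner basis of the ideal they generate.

f_1 = 4xy - x - 4y - 1, LT = xy.
f_2 = -⅔xy + 8x + 8, LT = xy.

S(f_1,f_2): lcm = xy. S = 47/4x - y + 47/4.
  leading term x: no divisor's leading term divides it; move 47/4x to the remainder.
  leading term y: no divisor's leading term divides it; move -y to the remainder.
  leading term 1: no divisor's leading term divides it; move 47/4 to the remainder.
  remainder 47/4x - y + 47/4 ≠ 0; add g_3 = 47/4x - y + 47/4 to the basis.

S(f_1,g_3): lcm = xy. S = 4/47y² - ¼x - 2y - ¼.
  leading term y²: no divisor's leading term divides it; move 4/47y² to the remainder.
  leading term x: subtract (-1/47)·g_3 from -¼x - 2y - ¼ → -95/47y
  leading term y: no divisor's leading term divides it; move -95/47y to the remainder.
  remainder 4/47y² - 95/47y ≠ 0; add g_4 = 4/47y² - 95/47y to the basis.

The other S-polynomials (S(f_2,g_3), S(f_1,g_4), S(f_2,g_4), S(g_3,g_4)) all reduce to 0 modulo the current basis, so we have a Gröbner basis.
Inter-reduce: drop elements whose leading term is divisible by another's, tail-reduce, and make monic.

G = {y² - 95/4y, x - 4/47y + 1}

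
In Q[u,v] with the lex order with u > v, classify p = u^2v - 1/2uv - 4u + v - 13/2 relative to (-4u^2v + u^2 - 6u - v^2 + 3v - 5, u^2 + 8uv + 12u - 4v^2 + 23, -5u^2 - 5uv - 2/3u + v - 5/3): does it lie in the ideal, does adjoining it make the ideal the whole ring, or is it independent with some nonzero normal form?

u^2v - 1/2uv - 4u + v - 13/2 lies in I (it reduces to 0).

First compute the reduced Gröbner basis of I by Buchberger's algorithm.
f_1 = -4u^2v + u^2 - 6u - v^2 + 3v - 5, LT = u^2v.
f_2 = u^2 + 8uv + 12u - 4v^2 + 23, LT = u^2.
f_3 = -5u^2 - 5uv - 2/3u + v - 5/3, LT = u^2.

S(f_1,f_2): lcm = u^2v. S = -1/4u^2 - 8uv^2 - 12uv + 3/2u + 4v^3 + 1/4v^2 - 95/4v + 5/4.
  reduce S modulo (f_1, f_2, f_3):
  remainder -8uv^2 - 10uv + 9/2u + 4v^3 - 3/4v^2 - 95/4v + 7 ≠ 0; add h_4 = -8uv^2 - 10uv + 9/2u + 4v^3 - 3/4v^2 - 95/4v + 7 to the basis.

S(f_1,f_3): lcm = u^2v. S = -1/4u^2 - uv^2 - 2/15uv + 3/2u + 9/20v^2 - 13/12v + 5/4.
  reduce S modulo (f_1, f_2, f_3, h_4):
  remainder 187/60uv + 63/16u - 1/2v^3 - 73/160v^2 + 181/96v + 49/8 ≠ 0; add h_5 = 187/60uv + 63/16u - 1/2v^3 - 73/160v^2 + 181/96v + 49/8 to the basis.

S(f_2,f_3): lcm = u^2. S = 7uv + 178/15u - 4v^2 + 1/5v + 68/3.
  reduce S modulo (f_1, f_2, f_3, h_4, h_5):
  remainder 33919/11220u + 210/187v^3 - 4451/1496v^2 - 30179/7480v + 9997/1122 ≠ 0; add h_6 = 33919/11220u + 210/187v^3 - 4451/1496v^2 - 30179/7480v + 9997/1122 to the basis.

S(f_1,h_4): lcm = u^2v^2. S = -3/2u^2v + 9/16u^2 + 1/2uv^3 - 3/32uv^2 - 47/32uv + 7/8u + 1/4v^3 - 3/4v^2 + 5/4v.
  reduce S modulo (f_1, f_2, f_3, h_4, h_5, h_6):
  remainder 1/4v^4 - 3164485/2170816v^3 + 3004105/2170816v^2 + 503583/67838v - 4124245/542704 ≠ 0; add h_7 = 1/4v^4 - 3164485/2170816v^3 + 3004105/2170816v^2 + 503583/67838v - 4124245/542704 to the basis.

S(f_3,h_4): lcm = u^2v^2. S = -5/4u^2v + 9/16u^2 + 3/2uv^3 + 19/480uv^2 - 95/32uv + 7/8u - 1/5v^3 + 1/3v^2.
  reduce S modulo (f_1, f_2, f_3, h_4, h_5, h_6, h_7):
  remainder 2481239/1017570v^3 - 24587081/4070280v^2 - 28417273/2035140v + 71496671/4070280 ≠ 0; add h_8 = 2481239/1017570v^3 - 24587081/4070280v^2 - 28417273/2035140v + 71496671/4070280 to the basis.

S(f_1,h_5): lcm = u^2v. S = -283/187u^2 + 30/187uv^3 + 219/1496uv^2 - 905/1496uv - 87/187u + 1/4v^2 - 3/4v + 5/4.
  reduce S modulo (f_1, f_2, f_3, h_4, h_5, h_6, h_7, h_8):
  remainder 1603798269/1855966772v^2 + 79229467/84362126v - 3346846543/1855966772 ≠ 0; add h_9 = 1603798269/1855966772v^2 + 79229467/84362126v - 3346846543/1855966772 to the basis.

S(f_1,h_6): lcm = u^2v. S = -1/4u^2 - 12600/33919uv^4 + 66765/67838uv^3 + 90537/67838uv^2 - 99970/33919uv + 3/2u + 1/4v^2 - 3/4v + 5/4.
  reduce S modulo (f_1, f_2, f_3, h_4, h_5, h_6, h_7, h_8, h_9):
  remainder 12274344616450/18133077828737v - 12274344616450/18133077828737 ≠ 0; add h_10 = 12274344616450/18133077828737v - 12274344616450/18133077828737 to the basis.

The other S-polynomials (S(f_2,h_4), S(f_2,h_5), S(f_3,h_5), S(h_4,h_5), S(f_2,h_6), S(f_3,h_6), S(h_4,h_6), S(h_5,h_6), S(f_1,h_7), S(f_2,h_7), S(f_3,h_7), S(h_4,h_7), S(h_5,h_7), S(h_6,h_7), S(f_1,h_8), S(f_2,h_8), S(f_3,h_8), S(h_4,h_8), S(h_5,h_8), S(h_6,h_8), S(h_7,h_8), S(f_1,h_9), S(f_2,h_9), S(f_3,h_9), S(h_4,h_9), S(h_5,h_9), S(h_6,h_9), S(h_7,h_9), S(h_8,h_9), S(f_1,h_10), S(f_2,h_10), S(f_3,h_10), S(h_4,h_10), S(h_5,h_10), S(h_6,h_10), S(h_7,h_10), S(h_8,h_10), S(h_9,h_10)) all reduce to 0 modulo the current basis, so we have a Gröbner basis.
Inter-reduce: drop elements whose leading term is divisible by another's, tail-reduce, and make monic.
Reduced Gröbner basis: {u + 1, v - 1}.
Label its elements g_1 = u + 1, g_2 = v - 1.

Reduce p = u^2v - 1/2uv - 4u + v - 13/2 modulo G:
  leading term u^2v: subtract (uv)·g_1 from u^2v - 1/2uv - 4u + v - 13/2 → -3/2uv - 4u + v - 13/2
  leading term uv: subtract (-3/2v)·g_1 from -3/2uv - 4u + v - 13/2 → -4u + 5/2v - 13/2
  leading term u: subtract (-4)·g_1 from -4u + 5/2v - 13/2 → 5/2v - 5/2
  leading term v: subtract (5/2)·g_2 from 5/2v - 5/2 → 0
  normal form = 0.
Since the normal form is 0, p ∈ I.

Ideal membership is decidable via reduction modulo a Gröbner basis.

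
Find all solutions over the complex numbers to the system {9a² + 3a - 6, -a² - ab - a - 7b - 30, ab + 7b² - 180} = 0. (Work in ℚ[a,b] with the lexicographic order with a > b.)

Compute a lex Gröbner basis by Buchberger's algorithm.
f_1 = 9a² + 3a - 6, LT = a².
f_2 = -a² - ab - a - 7b - 30, LT = a².
f_3 = ab + 7b² - 180, LT = ab.

S(f_1,f_2): lcm = a². S = -ab - ⅔a - 7b - 92/3.
  leading term ab: subtract (-1)·f_3 from -ab - ⅔a - 7b - 92/3 → -⅔a + 7b² - 7b - 632/3
  leading term a: no divisor's leading term divides it; move -⅔a to the remainder.
  leading term b²: no divisor's leading term divides it; move 7b² to the remainder.
  leading term b: no divisor's leading term divides it; move -7b to the remainder.
  leading term 1: no divisor's leading term divides it; move -632/3 to the remainder.
  remainder -⅔a + 7b² - 7b - 632/3 ≠ 0; add h_4 = -⅔a + 7b² - 7b - 632/3 to the basis.

S(f_1,f_3): lcm = a²b. S = -7ab² + ⅓ab + 180a - ⅔b.
  leading term ab²: subtract (-7b)·f_3 from -7ab² + ⅓ab + 180a - ⅔b → ⅓ab + 180a + 49b³ - 3782/3b
  leading term ab: subtract (⅓)·f_3 from ⅓ab + 180a + 49b³ - 3782/3b → 180a + 49b³ - 7/3b² - 3782/3b + 60
  leading term a: subtract (-270)·h_4 from 180a + 49b³ - 7/3b² - 3782/3b + 60 → 49b³ + 5663/3b² - 9452/3b - 56820
  leading term b³: no divisor's leading term divides it; move 49b³ to the remainder.
  leading term b²: no divisor's leading term divides it; move 5663/3b² to the remainder.
  leading term b: no divisor's leading term divides it; move -9452/3b to the remainder.
  leading term 1: no divisor's leading term divides it; move -56820 to the remainder.
  remainder 49b³ + 5663/3b² - 9452/3b - 56820 ≠ 0; add h_5 = 49b³ + 5663/3b² - 9452/3b - 56820 to the basis.

S(f_2,f_3): lcm = a²b. S = -6ab² + ab + 180a + 7b² + 30b.
  leading term ab²: subtract (-6b)·f_3 from -6ab² + ab + 180a + 7b² + 30b → ab + 180a + 42b³ + 7b² - 1050b
  leading term ab: subtract (1)·f_3 from ab + 180a + 42b³ + 7b² - 1050b → 180a + 42b³ - 1050b + 180
  leading term a: subtract (-270)·h_4 from 180a + 42b³ - 1050b + 180 → 42b³ + 1890b² - 2940b - 56700
  leading term b³: subtract (6/7)·h_5 from 42b³ + 1890b² - 2940b - 56700 → 272b² - 1676/7b - 55980/7
  leading term b²: no divisor's leading term divides it; move 272b² to the remainder.
  leading term b: no divisor's leading term divides it; move -1676/7b to the remainder.
  leading term 1: no divisor's leading term divides it; move -55980/7 to the remainder.
  remainder 272b² - 1676/7b - 55980/7 ≠ 0; add h_6 = 272b² - 1676/7b - 55980/7 to the basis.

S(f_1,h_4): lcm = a². S = 21/2ab² - 21/2ab - 947/3a - ⅔.
  leading term ab²: subtract (21/2b)·f_3 from 21/2ab² - 21/2ab - 947/3a - ⅔ → -21/2ab - 947/3a - 147/2b³ + 1890b - ⅔
  leading term ab: subtract (-21/2)·f_3 from -21/2ab - 947/3a - 147/2b³ + 1890b - ⅔ → -947/3a - 147/2b³ + 147/2b² + 1890b - 5672/3
  leading term a: subtract (947/2)·h_4 from -947/3a - 147/2b³ + 147/2b² + 1890b - 5672/3 → -147/2b³ - 3241b² + 10409/2b + 97860
  leading term b³: subtract (-3/2)·h_5 from -147/2b³ - 3241b² + 10409/2b + 97860 → -819/2b² + 957/2b + 12630
  leading term b²: subtract (-819/544)·h_6 from -819/2b² + 957/2b + 12630 → 16053/136b + 80265/136
  leading term b: no divisor's leading term divides it; move 16053/136b to the remainder.
  leading term 1: no divisor's leading term divides it; move 80265/136 to the remainder.
  remainder 16053/136b + 80265/136 ≠ 0; add h_7 = 16053/136b + 80265/136 to the basis.

The other S-polynomials (S(f_2,h_4), S(f_3,h_4), S(f_1,h_5), S(f_2,h_5), S(f_3,h_5), S(h_4,h_5), S(f_1,h_6), S(f_2,h_6), S(f_3,h_6), S(h_4,h_6), S(h_5,h_6), S(f_1,h_7), S(f_2,h_7), S(f_3,h_7), S(h_4,h_7), S(h_5,h_7), S(h_6,h_7)) all reduce to 0 modulo the current basis, so we have a Gröbner basis.
Inter-reduce: drop elements whose leading term is divisible by another's, tail-reduce, and make monic.
Reduced Gröbner basis: {a + 1, b + 5}.

Elimination: the polynomial b + 5 lies in the elimination ideal for b, so b ∈ {-5}. For each such b, the remaining basis elements (now univariate) give the rest of the solution.
  b = -5: the earlier basis element becomes a + 1 = 0, giving a = -1 — point (-1, -5).

{(-1, -5)}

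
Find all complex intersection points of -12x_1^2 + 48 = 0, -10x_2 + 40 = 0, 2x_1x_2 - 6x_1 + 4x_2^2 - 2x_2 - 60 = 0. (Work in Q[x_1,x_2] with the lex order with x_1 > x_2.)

{(2, 4)}

Compute a lex Gröbner basis by Buchberger's algorithm.
f_1 = -12x_1^2 + 48, LT = x_1^2.
f_2 = -10x_2 + 40, LT = x_2.
f_3 = 2x_1x_2 - 6x_1 + 4x_2^2 - 2x_2 - 60, LT = x_1x_2.

S(f_1,f_3): lcm = x_1^2x_2. S = 3x_1^2 - 2x_1x_2^2 + x_1x_2 + 30x_1 - 4x_2.
  reduce S modulo (f_1, f_2, f_3):
  remainder 2x_1 - 4 ≠ 0; add h_4 = 2x_1 - 4 to the basis.

The other S-polynomials (S(f_1,f_2), S(f_2,f_3), S(f_1,h_4), S(f_2,h_4), S(f_3,h_4)) all reduce to 0 modulo the current basis, so we have a Gröbner basis.
Inter-reduce: drop elements whose leading term is divisible by another's, tail-reduce, and make monic.
Reduced Gröbner basis: {x_1 - 2, x_2 - 4}.

From the last basis element, x_2 - 4 = 0, so x_2 takes values in {4}. Each choice, substituted upward through the basis, yields the corresponding point(s) of the solution set.
  x_2 = 4: the earlier basis element becomes x_1 - 2 = 0, giving x_1 = 2 — point (2, 4).
Zero-dimensionality of the ideal guarantees finitely many solutions over ℂ.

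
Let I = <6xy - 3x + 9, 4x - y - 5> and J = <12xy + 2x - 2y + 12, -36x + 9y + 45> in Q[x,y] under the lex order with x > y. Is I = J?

Two ideals are equal iff their reduced Gröbner bases coincide (the reduced basis is unique for a fixed ordering).
Buchberger on the first generating set:
f_1 = 6xy - 3x + 9, LT = xy.
f_2 = 4x - y - 5, LT = x.

S(f_1,f_2): lcm = xy. S = -\tfrac{1}{2}x + \tfrac{1}{4}y^{2} + \tfrac{5}{4}y + \tfrac{3}{2}.
  reduce S modulo (f_1, f_2):
  remainder \tfrac{1}{4}y^{2} + \tfrac{9}{8}y + \tfrac{7}{8} ≠ 0; add g_3 = \tfrac{1}{4}y^{2} + \tfrac{9}{8}y + \tfrac{7}{8} to the basis.

The other S-polynomials (S(f_1,g_3), S(f_2,g_3)) all reduce to 0 modulo the current basis, so we have a Gröbner basis.
Inter-reduce: drop elements whose leading term is divisible by another's, tail-reduce, and make monic.
Reduced Gröbner basis: {x - \tfrac{1}{4}y - \tfrac{5}{4}, y^{2} + \tfrac{9}{2}y + \tfrac{7}{2}}.

Buchberger on the second generating set:
h_1 = 12xy + 2x - 2y + 12, LT = xy.
h_2 = -36x + 9y + 45, LT = x.

S(h_1,h_2): lcm = xy. S = \tfrac{1}{6}x + \tfrac{1}{4}y^{2} + \tfrac{13}{12}y + 1.
  reduce S modulo (h_1, h_2):
  remainder \tfrac{1}{4}y^{2} + \tfrac{9}{8}y + \tfrac{29}{24} ≠ 0; add k_3 = \tfrac{1}{4}y^{2} + \tfrac{9}{8}y + \tfrac{29}{24} to the basis.

The other S-polynomials (S(h_1,k_3), S(h_2,k_3)) all reduce to 0 modulo the current basis, so we have a Gröbner basis.
Inter-reduce: drop elements whose leading term is divisible by another's, tail-reduce, and make monic.
Reduced Gröbner basis: {x - \tfrac{1}{4}y - \tfrac{5}{4}, y^{2} + \tfrac{9}{2}y + \tfrac{29}{6}}.

Since the reduced bases disagree, the two ideals are not the same.

No, the ideals differ.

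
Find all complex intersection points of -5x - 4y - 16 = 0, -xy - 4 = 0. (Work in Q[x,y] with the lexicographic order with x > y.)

Compute a lex Gröbner basis by Buchberger's algorithm.
f_1 = -5x - 4y - 16, LT = x.
f_2 = -xy - 4, LT = xy.

S(f_1,f_2): lcm = xy. S = \tfrac{4}{5}y^{2} + \tfrac{16}{5}y - 4.
  reduce S modulo (f_1, f_2):
  remainder \tfrac{4}{5}y^{2} + \tfrac{16}{5}y - 4 ≠ 0; add h_3 = \tfrac{4}{5}y^{2} + \tfrac{16}{5}y - 4 to the basis.

The other S-polynomials (S(f_1,h_3), S(f_2,h_3)) all reduce to 0 modulo the current basis, so we have a Gröbner basis.
Inter-reduce: drop elements whose leading term is divisible by another's, tail-reduce, and make monic.
Reduced Gröbner basis: {x + \tfrac{4}{5}y + \tfrac{16}{5}, y^{2} + 4y - 5}.

Elimination: the polynomial y^{2} + 4y - 5 lies in the elimination ideal for y, so y ∈ {-5, 1}. For each such y, the remaining basis elements (now univariate) give the rest of the solution.
  y = -5: the earlier basis element becomes x - \tfrac{4}{5} = 0, giving x = 4/5 — point (4/5, -5).
  y = 1: the earlier basis element becomes x + 4 = 0, giving x = -4 — point (-4, 1).
This is the nonlinear analogue of row-reducing a linear system.

{(4/5, -5), (-4, 1)}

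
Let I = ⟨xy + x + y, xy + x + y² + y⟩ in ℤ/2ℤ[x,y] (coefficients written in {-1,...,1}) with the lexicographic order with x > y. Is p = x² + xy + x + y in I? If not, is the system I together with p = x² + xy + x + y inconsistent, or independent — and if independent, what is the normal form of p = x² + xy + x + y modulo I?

First compute the reduced Gröbner basis of I by Buchberger's algorithm.
f_1 = xy + x + y, LT = xy.
f_2 = xy + x + y² + y, LT = xy.

S(f_1,f_2): lcm = xy. S = y².
  reduce S modulo (f_1, f_2):
  remainder y² ≠ 0; add h_3 = y² to the basis.

S(f_1,h_3): lcm = xy². S = xy + y².
  reduce S modulo (f_1, f_2, h_3):
  remainder x + y ≠ 0; add h_4 = x + y to the basis.

The other S-polynomials (S(f_2,h_3), S(f_1,h_4), S(f_2,h_4), S(h_3,h_4)) all reduce to 0 modulo the current basis, so we have a Gröbner basis.
Inter-reduce: drop elements whose leading term is divisible by another's, tail-reduce, and make monic.
Reduced Gröbner basis: {x + y, y²}.
Label its elements g_1 = x + y, g_2 = y².

Reduce p = x² + xy + x + y modulo G:
  leading term x²: subtract (x)·g_1 from x² + xy + x + y → x + y
  leading term x: subtract (1)·g_1 from x + y → 0
  normal form = 0.
Since the normal form is 0, p ∈ I.

x² + xy + x + y lies in I (it reduces to 0).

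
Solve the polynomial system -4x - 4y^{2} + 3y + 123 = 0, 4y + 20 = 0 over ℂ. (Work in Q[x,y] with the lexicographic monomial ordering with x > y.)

{(2, -5)}

Compute a lex Gröbner basis by Buchberger's algorithm.
f_1 = -4x - 4y^{2} + 3y + 123, LT = x.
f_2 = 4y + 20, LT = y.

S(f_1,f_2): leading monomials are coprime, so the S-polynomial reduces to 0 (Buchberger's first criterion).
Every S-polynomial of the final basis reduces to 0, so we have a Gröbner basis.
Inter-reduce: drop elements whose leading term is divisible by another's, tail-reduce, and make monic.
Reduced Gröbner basis: {x - 2, y + 5}.

From the last basis element, y + 5 = 0, so y takes values in {-5}. Each choice, substituted upward through the basis, yields the corresponding point(s) of the solution set.
  y = -5: the earlier basis element becomes x - 2 = 0, giving x = 2 — point (2, -5).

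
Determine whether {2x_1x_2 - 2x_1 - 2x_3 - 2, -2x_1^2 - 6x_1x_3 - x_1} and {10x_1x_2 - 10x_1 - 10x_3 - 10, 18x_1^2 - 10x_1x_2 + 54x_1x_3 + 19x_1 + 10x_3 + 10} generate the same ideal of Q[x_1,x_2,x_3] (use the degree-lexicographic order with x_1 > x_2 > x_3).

Equality of ideals is decidable: compute both reduced Gröbner bases (unique for the ordering) and check whether they agree.
Buchberger on the first generating set:
f_1 = 2x_1x_2 - 2x_1 - 2x_3 - 2, LT = x_1x_2.
f_2 = -2x_1^2 - 6x_1x_3 - x_1, LT = x_1^2.

S(f_1,f_2): lcm = x_1^2x_2. S = -3x_1x_2x_3 - x_1^2 - 1/2x_1x_2 - x_1x_3 - x_1.
  leading term x_1x_2x_3: subtract (-3/2x_3)·f_1 from -3x_1x_2x_3 - x_1^2 - 1/2x_1x_2 - x_1x_3 - x_1 → -x_1^2 - 1/2x_1x_2 - 4x_1x_3 - 3x_3^2 - x_1 - 3x_3
  leading term x_1^2: subtract (1/2)·f_2 from -x_1^2 - 1/2x_1x_2 - 4x_1x_3 - 3x_3^2 - x_1 - 3x_3 → -1/2x_1x_2 - x_1x_3 - 3x_3^2 - 1/2x_1 - 3x_3
  leading term x_1x_2: subtract (-1/4)·f_1 from -1/2x_1x_2 - x_1x_3 - 3x_3^2 - 1/2x_1 - 3x_3 → -x_1x_3 - 3x_3^2 - x_1 - 7/2x_3 - 1/2
  leading term x_1x_3: no divisor's leading term divides it; move -x_1x_3 to the remainder.
  leading term x_3^2: no divisor's leading term divides it; move -3x_3^2 to the remainder.
  leading term x_1: no divisor's leading term divides it; move -x_1 to the remainder.
  leading term x_3: no divisor's leading term divides it; move -7/2x_3 to the remainder.
  leading term 1: no divisor's leading term divides it; move -1/2 to the remainder.
  remainder -x_1x_3 - 3x_3^2 - x_1 - 7/2x_3 - 1/2 ≠ 0; add g_3 = -x_1x_3 - 3x_3^2 - x_1 - 7/2x_3 - 1/2 to the basis.

S(f_1,g_3): lcm = x_1x_2x_3. S = -3x_2x_3^2 - x_1x_2 - x_1x_3 - 7/2x_2x_3 - x_3^2 - 1/2x_2 - x_3.
  leading term x_2x_3^2: no divisor's leading term divides it; move -3x_2x_3^2 to the remainder.
  leading term x_1x_2: subtract (-1/2)·f_1 from -x_1x_2 - x_1x_3 - 7/2x_2x_3 - x_3^2 - 1/2x_2 - x_3 → -x_1x_3 - 7/2x_2x_3 - x_3^2 - x_1 - 1/2x_2 - 2x_3 - 1
  leading term x_1x_3: subtract (1)·g_3 from -x_1x_3 - 7/2x_2x_3 - x_3^2 - x_1 - 1/2x_2 - 2x_3 - 1 → -7/2x_2x_3 + 2x_3^2 - 1/2x_2 + 3/2x_3 - 1/2
  leading term x_2x_3: no divisor's leading term divides it; move -7/2x_2x_3 to the remainder.
  leading term x_3^2: no divisor's leading term divides it; move 2x_3^2 to the remainder.
  leading term x_2: no divisor's leading term divides it; move -1/2x_2 to the remainder.
  leading term x_3: no divisor's leading term divides it; move 3/2x_3 to the remainder.
  leading term 1: no divisor's leading term divides it; move -1/2 to the remainder.
  remainder -3x_2x_3^2 - 7/2x_2x_3 + 2x_3^2 - 1/2x_2 + 3/2x_3 - 1/2 ≠ 0; add g_4 = -3x_2x_3^2 - 7/2x_2x_3 + 2x_3^2 - 1/2x_2 + 3/2x_3 - 1/2 to the basis.

The other S-polynomials (S(f_2,g_3), S(f_1,g_4), S(f_2,g_4), S(g_3,g_4)) all reduce to 0 modulo the current basis, so we have a Gröbner basis.
Inter-reduce: drop elements whose leading term is divisible by another's, tail-reduce, and make monic.
Reduced Gröbner basis: {x_2x_3^2 + 7/6x_2x_3 - 2/3x_3^2 + 1/6x_2 - 1/2x_3 + 1/6, x_1^2 - 9x_3^2 - 5/2x_1 - 21/2x_3 - 3/2, x_1x_2 - x_1 - x_3 - 1, x_1x_3 + 3x_3^2 + x_1 + 7/2x_3 + 1/2}.

Buchberger on the second generating set:
h_1 = 10x_1x_2 - 10x_1 - 10x_3 - 10, LT = x_1x_2.
h_2 = 18x_1^2 - 10x_1x_2 + 54x_1x_3 + 19x_1 + 10x_3 + 10, LT = x_1^2.

S(h_1,h_2): lcm = x_1^2x_2. S = 5/9x_1x_2^2 - 3x_1x_2x_3 - x_1^2 - 19/18x_1x_2 - x_1x_3 - 5/9x_2x_3 - x_1 - 5/9x_2.
  leading term x_1x_2^2: subtract (1/18x_2)·h_1 from 5/9x_1x_2^2 - 3x_1x_2x_3 - x_1^2 - 19/18x_1x_2 - x_1x_3 - 5/9x_2x_3 - x_1 - 5/9x_2 → -3x_1x_2x_3 - x_1^2 - 1/2x_1x_2 - x_1x_3 - x_1
  leading term x_1x_2x_3: subtract (-3/10x_3)·h_1 from -3x_1x_2x_3 - x_1^2 - 1/2x_1x_2 - x_1x_3 - x_1 → -x_1^2 - 1/2x_1x_2 - 4x_1x_3 - 3x_3^2 - x_1 - 3x_3
  leading term x_1^2: subtract (-1/18)·h_2 from -x_1^2 - 1/2x_1x_2 - 4x_1x_3 - 3x_3^2 - x_1 - 3x_3 → -19/18x_1x_2 - x_1x_3 - 3x_3^2 + 1/18x_1 - 22/9x_3 + 5/9
  leading term x_1x_2: subtract (-19/180)·h_1 from -19/18x_1x_2 - x_1x_3 - 3x_3^2 + 1/18x_1 - 22/9x_3 + 5/9 → -x_1x_3 - 3x_3^2 - x_1 - 7/2x_3 - 1/2
  leading term x_1x_3: no divisor's leading term divides it; move -x_1x_3 to the remainder.
  leading term x_3^2: no divisor's leading term divides it; move -3x_3^2 to the remainder.
  leading term x_1: no divisor's leading term divides it; move -x_1 to the remainder.
  leading term x_3: no divisor's leading term divides it; move -7/2x_3 to the remainder.
  leading term 1: no divisor's leading term divides it; move -1/2 to the remainder.
  remainder -x_1x_3 - 3x_3^2 - x_1 - 7/2x_3 - 1/2 ≠ 0; add k_3 = -x_1x_3 - 3x_3^2 - x_1 - 7/2x_3 - 1/2 to the basis.

S(h_1,k_3): lcm = x_1x_2x_3. S = -3x_2x_3^2 - x_1x_2 - x_1x_3 - 7/2x_2x_3 - x_3^2 - 1/2x_2 - x_3.
  leading term x_2x_3^2: no divisor's leading term divides it; move -3x_2x_3^2 to the remainder.
  leading term x_1x_2: subtract (-1/10)·h_1 from -x_1x_2 - x_1x_3 - 7/2x_2x_3 - x_3^2 - 1/2x_2 - x_3 → -x_1x_3 - 7/2x_2x_3 - x_3^2 - x_1 - 1/2x_2 - 2x_3 - 1
  leading term x_1x_3: subtract (1)·k_3 from -x_1x_3 - 7/2x_2x_3 - x_3^2 - x_1 - 1/2x_2 - 2x_3 - 1 → -7/2x_2x_3 + 2x_3^2 - 1/2x_2 + 3/2x_3 - 1/2
  leading term x_2x_3: no divisor's leading term divides it; move -7/2x_2x_3 to the remainder.
  leading term x_3^2: no divisor's leading term divides it; move 2x_3^2 to the remainder.
  leading term x_2: no divisor's leading term divides it; move -1/2x_2 to the remainder.
  leading term x_3: no divisor's leading term divides it; move 3/2x_3 to the remainder.
  leading term 1: no divisor's leading term divides it; move -1/2 to the remainder.
  remainder -3x_2x_3^2 - 7/2x_2x_3 + 2x_3^2 - 1/2x_2 + 3/2x_3 - 1/2 ≠ 0; add k_4 = -3x_2x_3^2 - 7/2x_2x_3 + 2x_3^2 - 1/2x_2 + 3/2x_3 - 1/2 to the basis.

The other S-polynomials (S(h_2,k_3), S(h_1,k_4), S(h_2,k_4), S(k_3,k_4)) all reduce to 0 modulo the current basis, so we have a Gröbner basis.
Inter-reduce: drop elements whose leading term is divisible by another's, tail-reduce, and make monic.
Reduced Gröbner basis: {x_2x_3^2 + 7/6x_2x_3 - 2/3x_3^2 + 1/6x_2 - 1/2x_3 + 1/6, x_1^2 - 9x_3^2 - 5/2x_1 - 21/2x_3 - 3/2, x_1x_2 - x_1 - x_3 - 1, x_1x_3 + 3x_3^2 + x_1 + 7/2x_3 + 1/2}.

Same reduced basis, so the two generating sets span the same ideal.

Yes, the ideals are equal.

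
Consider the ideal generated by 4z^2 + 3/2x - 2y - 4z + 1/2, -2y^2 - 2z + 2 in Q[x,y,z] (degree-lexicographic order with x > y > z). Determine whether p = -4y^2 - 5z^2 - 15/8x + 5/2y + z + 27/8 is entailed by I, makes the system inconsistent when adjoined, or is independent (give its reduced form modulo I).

-4y^2 - 5z^2 - 15/8x + 5/2y + z + 27/8 lies in I (it reduces to 0).

First compute the reduced Gröbner basis of I by Buchberger's algorithm.
f_1 = 4z^2 + 3/2x - 2y - 4z + 1/2, LT = z^2.
f_2 = -2y^2 - 2z + 2, LT = y^2.

The S-polynomials (S(f_1,f_2)) all reduce to 0 modulo the current basis, so we have a Gröbner basis.
Inter-reduce: drop elements whose leading term is divisible by another's, tail-reduce, and make monic.
Reduced Gröbner basis: {y^2 + z - 1, z^2 + 3/8x - 1/2y - z + 1/8}.
Label its elements g_1 = y^2 + z - 1, g_2 = z^2 + 3/8x - 1/2y - z + 1/8.

Reduce p = -4y^2 - 5z^2 - 15/8x + 5/2y + z + 27/8 modulo G:
  leading term y^2: subtract (-4)·g_1 from -4y^2 - 5z^2 - 15/8x + 5/2y + z + 27/8 → -5z^2 - 15/8x + 5/2y + 5z - 5/8
  leading term z^2: subtract (-5)·g_2 from -5z^2 - 15/8x + 5/2y + 5z - 5/8 → 0
  normal form = 0.
Since the normal form is 0, p ∈ I.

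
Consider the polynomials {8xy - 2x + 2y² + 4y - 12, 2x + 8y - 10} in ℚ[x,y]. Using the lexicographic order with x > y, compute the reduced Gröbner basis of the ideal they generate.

f_1 = 8xy - 2x + 2y² + 4y - 12, LT = xy.
f_2 = 2x + 8y - 10, LT = x.

S(f_1,f_2): lcm = xy. S = -¼x - 15/4y² + 11/2y - 3/2.
  leading term x: subtract (-⅛)·f_2 from -¼x - 15/4y² + 11/2y - 3/2 → -15/4y² + 13/2y - 11/4
  leading term y²: no divisor's leading term divides it; move -15/4y² to the remainder.
  leading term y: no divisor's leading term divides it; move 13/2y to the remainder.
  leading term 1: no divisor's leading term divides it; move -11/4 to the remainder.
  remainder -15/4y² + 13/2y - 11/4 ≠ 0; add g_3 = -15/4y² + 13/2y - 11/4 to the basis.

The other S-polynomials (S(f_1,g_3), S(f_2,g_3)) all reduce to 0 modulo the current basis, so we have a Gröbner basis.
Inter-reduce: drop elements whose leading term is divisible by another's, tail-reduce, and make monic.

G = {x + 4y - 5, y² - 26/15y + 11/15}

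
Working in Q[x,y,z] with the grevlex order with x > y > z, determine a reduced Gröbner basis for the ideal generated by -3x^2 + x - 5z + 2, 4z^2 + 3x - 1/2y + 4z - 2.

G = {x^2 - 1/3x + 5/3z - 2/3, z^2 + 3/4x - 1/8y + z - 1/2}

Buchberger's algorithm terminates because the ascending chain of leading-term ideals stabilizes.

f_1 = -3x^2 + x - 5z + 2, LT = x^2.
f_2 = 4z^2 + 3x - 1/2y + 4z - 2, LT = z^2.

The S-polynomials (S(f_1,f_2)) all reduce to 0 modulo the current basis, so we have a Gröbner basis.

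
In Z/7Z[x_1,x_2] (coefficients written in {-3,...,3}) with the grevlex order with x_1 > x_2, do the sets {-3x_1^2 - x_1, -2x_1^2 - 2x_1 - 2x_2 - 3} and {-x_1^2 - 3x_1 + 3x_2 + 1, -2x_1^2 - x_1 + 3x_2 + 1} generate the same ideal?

Yes, the ideals are equal.

Since reduced Gröbner bases are canonical representatives of ideals under a given ordering, it suffices to compute and compare them.
Buchberger on the first generating set:
f_1 = -3x_1^2 - x_1, LT = x_1^2.
f_2 = -2x_1^2 - 2x_1 - 2x_2 - 3, LT = x_1^2.

S(f_1,f_2): lcm = x_1^2. S = -3x_1 - x_2 + 2.
  leading term x_1: no divisor's leading term divides it; move -3x_1 to the remainder.
  leading term x_2: no divisor's leading term divides it; move -x_2 to the remainder.
  leading term 1: no divisor's leading term divides it; move 2 to the remainder.
  remainder -3x_1 - x_2 + 2 ≠ 0; add g_3 = -3x_1 - x_2 + 2 to the basis.

S(f_1,g_3): lcm = x_1^2. S = 2x_1x_2 + x_1.
  leading term x_1x_2: subtract (-3x_2)·g_3 from 2x_1x_2 + x_1 → -3x_2^2 + x_1 - x_2
  leading term x_2^2: no divisor's leading term divides it; move -3x_2^2 to the remainder.
  leading term x_1: subtract (2)·g_3 from x_1 - x_2 → x_2 + 3
  leading term x_2: no divisor's leading term divides it; move x_2 to the remainder.
  leading term 1: no divisor's leading term divides it; move 3 to the remainder.
  remainder -3x_2^2 + x_2 + 3 ≠ 0; add g_4 = -3x_2^2 + x_2 + 3 to the basis.

The other S-polynomials (S(f_2,g_3), S(f_1,g_4), S(f_2,g_4), S(g_3,g_4)) all reduce to 0 modulo the current basis, so we have a Gröbner basis.
Inter-reduce: drop elements whose leading term is divisible by another's, tail-reduce, and make monic.
Reduced Gröbner basis: {x_2^2 + 2x_2 - 1, x_1 - 2x_2 - 3}.

Buchberger on the second generating set:
h_1 = -x_1^2 - 3x_1 + 3x_2 + 1, LT = x_1^2.
h_2 = -2x_1^2 - x_1 + 3x_2 + 1, LT = x_1^2.

S(h_1,h_2): lcm = x_1^2. S = -x_1 + 2x_2 + 3.
  leading term x_1: no divisor's leading term divides it; move -x_1 to the remainder.
  leading term x_2: no divisor's leading term divides it; move 2x_2 to the remainder.
  leading term 1: no divisor's leading term divides it; move 3 to the remainder.
  remainder -x_1 + 2x_2 + 3 ≠ 0; add k_3 = -x_1 + 2x_2 + 3 to the basis.

S(h_1,k_3): lcm = x_1^2. S = 2x_1x_2 - x_1 - 3x_2 - 1.
  leading term x_1x_2: subtract (-2x_2)·k_3 from 2x_1x_2 - x_1 - 3x_2 - 1 → -3x_2^2 - x_1 + 3x_2 - 1
  leading term x_2^2: no divisor's leading term divides it; move -3x_2^2 to the remainder.
  leading term x_1: subtract (1)·k_3 from -x_1 + 3x_2 - 1 → x_2 + 3
  leading term x_2: no divisor's leading term divides it; move x_2 to the remainder.
  leading term 1: no divisor's leading term divides it; move 3 to the remainder.
  remainder -3x_2^2 + x_2 + 3 ≠ 0; add k_4 = -3x_2^2 + x_2 + 3 to the basis.

The other S-polynomials (S(h_2,k_3), S(h_1,k_4), S(h_2,k_4), S(k_3,k_4)) all reduce to 0 modulo the current basis, so we have a Gröbner basis.
Inter-reduce: drop elements whose leading term is divisible by another's, tail-reduce, and make monic.
Reduced Gröbner basis: {x_2^2 + 2x_2 - 1, x_1 - 2x_2 - 3}.

These coincide, so the ideals are equal.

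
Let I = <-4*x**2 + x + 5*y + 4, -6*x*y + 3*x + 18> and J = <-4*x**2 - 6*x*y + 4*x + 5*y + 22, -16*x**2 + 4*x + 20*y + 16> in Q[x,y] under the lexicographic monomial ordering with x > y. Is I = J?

Equality of ideals is decidable: compute both reduced Gröbner bases (unique for the ordering) and check whether they agree.
Buchberger on the first generating set:
f_1 = -4*x**2 + x + 5*y + 4, LT = x**2.
f_2 = -6*x*y + 3*x + 18, LT = x*y.

S(f_1,f_2): lcm = x**2*y. S = 1/2*x**2 - 1/4*x*y + 3*x - 5/4*y**2 - y.
  leading term x**2: subtract (-1/8)·f_1 from 1/2*x**2 - 1/4*x*y + 3*x - 5/4*y**2 - y → -1/4*x*y + 25/8*x - 5/4*y**2 - 3/8*y + 1/2
  leading term x*y: subtract (1/24)·f_2 from -1/4*x*y + 25/8*x - 5/4*y**2 - 3/8*y + 1/2 → 3*x - 5/4*y**2 - 3/8*y - 1/4
  leading term x: no divisor's leading term divides it; move 3*x to the remainder.
  leading term y**2: no divisor's leading term divides it; move -5/4*y**2 to the remainder.
  leading term y: no divisor's leading term divides it; move -3/8*y to the remainder.
  leading term 1: no divisor's leading term divides it; move -1/4 to the remainder.
  remainder 3*x - 5/4*y**2 - 3/8*y - 1/4 ≠ 0; add g_3 = 3*x - 5/4*y**2 - 3/8*y - 1/4 to the basis.

S(f_2,g_3): lcm = x*y. S = -1/2*x + 5/12*y**3 + 1/8*y**2 + 1/12*y - 3.
  leading term x: subtract (-1/6)·g_3 from -1/2*x + 5/12*y**3 + 1/8*y**2 + 1/12*y - 3 → 5/12*y**3 - 1/12*y**2 + 1/48*y - 73/24
  leading term y**3: no divisor's leading term divides it; move 5/12*y**3 to the remainder.
  leading term y**2: no divisor's leading term divides it; move -1/12*y**2 to the remainder.
  leading term y: no divisor's leading term divides it; move 1/48*y to the remainder.
  leading term 1: no divisor's leading term divides it; move -73/24 to the remainder.
  remainder 5/12*y**3 - 1/12*y**2 + 1/48*y - 73/24 ≠ 0; add g_4 = 5/12*y**3 - 1/12*y**2 + 1/48*y - 73/24 to the basis.

The other S-polynomials (S(f_1,g_3), S(f_1,g_4), S(f_2,g_4), S(g_3,g_4)) all reduce to 0 modulo the current basis, so we have a Gröbner basis.
Inter-reduce: drop elements whose leading term is divisible by another's, tail-reduce, and make monic.
Reduced Gröbner basis: {x - 5/12*y**2 - 1/8*y - 1/12, y**3 - 1/5*y**2 + 1/20*y - 73/10}.

Buchberger on the second generating set:
h_1 = -4*x**2 - 6*x*y + 4*x + 5*y + 22, LT = x**2.
h_2 = -16*x**2 + 4*x + 20*y + 16, LT = x**2.

S(h_1,h_2): lcm = x**2. S = 3/2*x*y - 3/4*x - 9/2.
  leading term x*y: no divisor's leading term divides it; move 3/2*x*y to the remainder.
  leading term x: no divisor's leading term divides it; move -3/4*x to the remainder.
  leading term 1: no divisor's leading term divides it; move -9/2 to the remainder.
  remainder 3/2*x*y - 3/4*x - 9/2 ≠ 0; add k_3 = 3/2*x*y - 3/4*x - 9/2 to the basis.

S(h_1,k_3): lcm = x**2*y. S = 1/2*x**2 + 3/2*x*y**2 - x*y + 3*x - 5/4*y**2 - 11/2*y.
  leading term x**2: subtract (-1/8)·h_1 from 1/2*x**2 + 3/2*x*y**2 - x*y + 3*x - 5/4*y**2 - 11/2*y → 3/2*x*y**2 - 7/4*x*y + 7/2*x - 5/4*y**2 - 39/8*y + 11/4
  leading term x*y**2: subtract (y)·k_3 from 3/2*x*y**2 - 7/4*x*y + 7/2*x - 5/4*y**2 - 39/8*y + 11/4 → -x*y + 7/2*x - 5/4*y**2 - 3/8*y + 11/4
  leading term x*y: subtract (-2/3)·k_3 from -x*y + 7/2*x - 5/4*y**2 - 3/8*y + 11/4 → 3*x - 5/4*y**2 - 3/8*y - 1/4
  leading term x: no divisor's leading term divides it; move 3*x to the remainder.
  leading term y**2: no divisor's leading term divides it; move -5/4*y**2 to the remainder.
  leading term y: no divisor's leading term divides it; move -3/8*y to the remainder.
  leading term 1: no divisor's leading term divides it; move -1/4 to the remainder.
  remainder 3*x - 5/4*y**2 - 3/8*y - 1/4 ≠ 0; add k_4 = 3*x - 5/4*y**2 - 3/8*y - 1/4 to the basis.

S(k_3,k_4): lcm = x*y. S = -1/2*x + 5/12*y**3 + 1/8*y**2 + 1/12*y - 3.
  leading term x: subtract (-1/6)·k_4 from -1/2*x + 5/12*y**3 + 1/8*y**2 + 1/12*y - 3 → 5/12*y**3 - 1/12*y**2 + 1/48*y - 73/24
  leading term y**3: no divisor's leading term divides it; move 5/12*y**3 to the remainder.
  leading term y**2: no divisor's leading term divides it; move -1/12*y**2 to the remainder.
  leading term y: no divisor's leading term divides it; move 1/48*y to the remainder.
  leading term 1: no divisor's leading term divides it; move -73/24 to the remainder.
  remainder 5/12*y**3 - 1/12*y**2 + 1/48*y - 73/24 ≠ 0; add k_5 = 5/12*y**3 - 1/12*y**2 + 1/48*y - 73/24 to the basis.

The other S-polynomials (S(h_2,k_3), S(h_1,k_4), S(h_2,k_4), S(h_1,k_5), S(h_2,k_5), S(k_3,k_5), S(k_4,k_5)) all reduce to 0 modulo the current basis, so we have a Gröbner basis.
Inter-reduce: drop elements whose leading term is divisible by another's, tail-reduce, and make monic.
Reduced Gröbner basis: {x - 5/12*y**2 - 1/8*y - 1/12, y**3 - 1/5*y**2 + 1/20*y - 73/10}.

Same reduced basis, so the two generating sets span the same ideal.

Yes, the ideals are equal.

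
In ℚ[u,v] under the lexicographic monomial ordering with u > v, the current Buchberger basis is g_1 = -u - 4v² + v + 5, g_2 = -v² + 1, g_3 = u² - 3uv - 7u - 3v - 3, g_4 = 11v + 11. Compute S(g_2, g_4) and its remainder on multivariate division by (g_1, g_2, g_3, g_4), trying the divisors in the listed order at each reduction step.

lcm(LM(g_2), LM(g_4)) = v².
S = (lcm/LT(g_2))·g_2 − (lcm/LT(g_4))·g_4 = -v - 1.
Reduce S modulo (g_1, g_2, g_3, g_4) in that order:
  leading term v: subtract (-1/11)·g_4 from -v - 1 → 0
The remainder is 0, so this S-polynomial contributes no new basis element.

S(g_2, g_4) = -v - 1; remainder on division = 0.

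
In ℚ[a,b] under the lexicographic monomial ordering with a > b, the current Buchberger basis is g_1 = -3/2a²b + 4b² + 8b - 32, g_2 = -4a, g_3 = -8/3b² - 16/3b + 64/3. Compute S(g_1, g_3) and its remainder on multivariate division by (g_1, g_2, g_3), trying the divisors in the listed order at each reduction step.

S(g_1, g_3) = -2a²b + 8a² - 8/3b³ - 16/3b² + 64/3b; remainder on division = 0.

lcm(LM(g_1), LM(g_3)) = a²b².
S = (lcm/LT(g_1))·g_1 − (lcm/LT(g_3))·g_3 = -2a²b + 8a² - 8/3b³ - 16/3b² + 64/3b.
Reduce S modulo (g_1, g_2, g_3) in that order:
  leading term a²b: subtract (4/3)·g_1 from -2a²b + 8a² - 8/3b³ - 16/3b² + 64/3b → 8a² - 8/3b³ - 32/3b² + 32/3b + 128/3
  leading term a²: subtract (-2a)·g_2 from 8a² - 8/3b³ - 32/3b² + 32/3b + 128/3 → -8/3b³ - 32/3b² + 32/3b + 128/3
  leading term b³: subtract (b)·g_3 from -8/3b³ - 32/3b² + 32/3b + 128/3 → -16/3b² - 32/3b + 128/3
  leading term b²: subtract (2)·g_3 from -16/3b² - 32/3b + 128/3 → 0
The remainder is 0, so this S-polynomial contributes no new basis element.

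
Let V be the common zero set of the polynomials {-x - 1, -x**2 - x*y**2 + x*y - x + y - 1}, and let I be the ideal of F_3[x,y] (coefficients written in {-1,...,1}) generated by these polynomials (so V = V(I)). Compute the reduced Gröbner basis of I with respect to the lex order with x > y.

G = {x + 1, y**2 - 1}

f_1 = -x - 1, LT = x.
f_2 = -x**2 - x*y**2 + x*y - x + y - 1, LT = x**2.

S(f_1,f_2): lcm = x**2. S = -x*y**2 + x*y + y - 1.
  leading term x*y**2: subtract (y**2)·f_1 from -x*y**2 + x*y + y - 1 → x*y + y**2 + y - 1
  leading term x*y: subtract (-y)·f_1 from x*y + y**2 + y - 1 → y**2 - 1
  leading term y**2: no divisor's leading term divides it; move y**2 to the remainder.
  leading term 1: no divisor's leading term divides it; move -1 to the remainder.
  remainder y**2 - 1 ≠ 0; add g_3 = y**2 - 1 to the basis.

The other S-polynomials (S(f_1,g_3), S(f_2,g_3)) all reduce to 0 modulo the current basis, so we have a Gröbner basis.
Inter-reduce: drop elements whose leading term is divisible by another's, tail-reduce, and make monic.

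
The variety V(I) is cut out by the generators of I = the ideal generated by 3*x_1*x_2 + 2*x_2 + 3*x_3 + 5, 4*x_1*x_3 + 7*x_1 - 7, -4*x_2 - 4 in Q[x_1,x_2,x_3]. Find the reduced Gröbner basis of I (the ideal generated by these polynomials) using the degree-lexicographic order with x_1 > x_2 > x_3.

f_1 = 3*x_1*x_2 + 2*x_2 + 3*x_3 + 5, LT = x_1*x_2.
f_2 = 4*x_1*x_3 + 7*x_1 - 7, LT = x_1*x_3.
f_3 = -4*x_2 - 4, LT = x_2.

S(f_1,f_2): lcm = x_1*x_2*x_3. S = -7/4*x_1*x_2 + 2/3*x_2*x_3 + x_3**2 + 7/4*x_2 + 5/3*x_3.
  reduce S modulo (f_1, f_2, f_3):
  remainder x_3**2 + 11/4*x_3 ≠ 0; add g_4 = x_3**2 + 11/4*x_3 to the basis.

S(f_1,f_3): lcm = x_1*x_2. S = -x_1 + 2/3*x_2 + x_3 + 5/3.
  reduce S modulo (f_1, f_2, f_3, g_4):
  remainder -x_1 + x_3 + 1 ≠ 0; add g_5 = -x_1 + x_3 + 1 to the basis.

The other S-polynomials (S(f_2,f_3), S(f_1,g_4), S(f_2,g_4), S(f_3,g_4), S(f_1,g_5), S(f_2,g_5), S(f_3,g_5), S(g_4,g_5)) all reduce to 0 modulo the current basis, so we have a Gröbner basis.
Inter-reduce: drop elements whose leading term is divisible by another's, tail-reduce, and make monic.

G = {x_3**2 + 11/4*x_3, x_1 - x_3 - 1, x_2 + 1}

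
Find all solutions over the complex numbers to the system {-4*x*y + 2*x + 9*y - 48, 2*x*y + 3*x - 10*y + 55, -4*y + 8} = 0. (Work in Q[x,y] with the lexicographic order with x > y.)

Compute a lex Gröbner basis by Buchberger's algorithm.
f_1 = -4*x*y + 2*x + 9*y - 48, LT = x*y.
f_2 = 2*x*y + 3*x - 10*y + 55, LT = x*y.
f_3 = -4*y + 8, LT = y.

S(f_1,f_2): lcm = x*y. S = -2*x + 11/4*y - 31/2.
  leading term x: no divisor's leading term divides it; move -2*x to the remainder.
  leading term y: subtract (-11/16)·f_3 from 11/4*y - 31/2 → -10
  leading term 1: no divisor's leading term divides it; move -10 to the remainder.
  remainder -2*x - 10 ≠ 0; add h_4 = -2*x - 10 to the basis.

The other S-polynomials (S(f_1,f_3), S(f_2,f_3), S(f_1,h_4), S(f_2,h_4), S(f_3,h_4)) all reduce to 0 modulo the current basis, so we have a Gröbner basis.
Inter-reduce: drop elements whose leading term is divisible by another's, tail-reduce, and make monic.
Reduced Gröbner basis: {x + 5, y - 2}.

Since the basis is lex-ordered, y - 2 is univariate in y. Its roots are {2}. Back-substituting each root into the other basis elements fixes the other coordinates.
  y = 2: the earlier basis element becomes x + 5 = 0, giving x = -5 — point (-5, 2).
Substituting each solution back into the original system confirms all equations vanish.

{(-5, 2)}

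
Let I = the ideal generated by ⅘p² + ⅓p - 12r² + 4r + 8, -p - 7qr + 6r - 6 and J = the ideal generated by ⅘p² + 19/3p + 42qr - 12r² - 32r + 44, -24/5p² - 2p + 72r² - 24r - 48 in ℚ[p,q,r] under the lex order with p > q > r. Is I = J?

Yes, the ideals are equal.

Two ideals are equal iff their reduced Gröbner bases coincide (the reduced basis is unique for a fixed ordering).
Buchberger on the first generating set:
f_1 = ⅘p² + ⅓p - 12r² + 4r + 8, LT = p².
f_2 = -p - 7qr + 6r - 6, LT = p.

S(f_1,f_2): lcm = p². S = -7pqr + 6pr - 67/12p - 15r² + 5r + 10.
  leading term pqr: subtract (7qr)·f_2 from -7pqr + 6pr - 67/12p - 15r² + 5r + 10 → 6pr - 67/12p + 49q²r² - 42qr² + 42qr - 15r² + 5r + 10
  leading term pr: subtract (-6r)·f_2 from 6pr - 67/12p + 49q²r² - 42qr² + 42qr - 15r² + 5r + 10 → -67/12p + 49q²r² - 84qr² + 42qr + 21r² - 31r + 10
  leading term p: subtract (67/12)·f_2 from -67/12p + 49q²r² - 84qr² + 42qr + 21r² - 31r + 10 → 49q²r² - 84qr² + 973/12qr + 21r² - 129/2r + 87/2
  leading term q²r²: no divisor's leading term divides it; move 49q²r² to the remainder.
  leading term qr²: no divisor's leading term divides it; move -84qr² to the remainder.
  leading term qr: no divisor's leading term divides it; move 973/12qr to the remainder.
  leading term r²: no divisor's leading term divides it; move 21r² to the remainder.
  leading term r: no divisor's leading term divides it; move -129/2r to the remainder.
  leading term 1: no divisor's leading term divides it; move 87/2 to the remainder.
  remainder 49q²r² - 84qr² + 973/12qr + 21r² - 129/2r + 87/2 ≠ 0; add g_3 = 49q²r² - 84qr² + 973/12qr + 21r² - 129/2r + 87/2 to the basis.

The other S-polynomials (S(f_1,g_3), S(f_2,g_3)) all reduce to 0 modulo the current basis, so we have a Gröbner basis.
Inter-reduce: drop elements whose leading term is divisible by another's, tail-reduce, and make monic.
Reduced Gröbner basis: {p + 7qr - 6r + 6, q²r² - 12/7qr² + 139/84qr + 3/7r² - 129/98r + 87/98}.

Buchberger on the second generating set:
h_1 = ⅘p² + 19/3p + 42qr - 12r² - 32r + 44, LT = p².
h_2 = -24/5p² - 2p + 72r² - 24r - 48, LT = p².

S(h_1,h_2): lcm = p². S = 15/2p + 105/2qr - 45r + 45.
  leading term p: no divisor's leading term divides it; move 15/2p to the remainder.
  leading term qr: no divisor's leading term divides it; move 105/2qr to the remainder.
  leading term r: no divisor's leading term divides it; move -45r to the remainder.
  leading term 1: no divisor's leading term divides it; move 45 to the remainder.
  remainder 15/2p + 105/2qr - 45r + 45 ≠ 0; add k_3 = 15/2p + 105/2qr - 45r + 45 to the basis.

S(h_1,k_3): lcm = p². S = -7pqr + 6pr + 23/12p + 105/2qr - 15r² - 40r + 55.
  leading term pqr: subtract (-14/15qr)·k_3 from -7pqr + 6pr + 23/12p + 105/2qr - 15r² - 40r + 55 → 6pr + 23/12p + 49q²r² - 42qr² + 189/2qr - 15r² - 40r + 55
  leading term pr: subtract (⅘r)·k_3 from 6pr + 23/12p + 49q²r² - 42qr² + 189/2qr - 15r² - 40r + 55 → 23/12p + 49q²r² - 84qr² + 189/2qr + 21r² - 76r + 55
  leading term p: subtract (23/90)·k_3 from 23/12p + 49q²r² - 84qr² + 189/2qr + 21r² - 76r + 55 → 49q²r² - 84qr² + 973/12qr + 21r² - 129/2r + 87/2
  leading term q²r²: no divisor's leading term divides it; move 49q²r² to the remainder.
  leading term qr²: no divisor's leading term divides it; move -84qr² to the remainder.
  leading term qr: no divisor's leading term divides it; move 973/12qr to the remainder.
  leading term r²: no divisor's leading term divides it; move 21r² to the remainder.
  leading term r: no divisor's leading term divides it; move -129/2r to the remainder.
  leading term 1: no divisor's leading term divides it; move 87/2 to the remainder.
  remainder 49q²r² - 84qr² + 973/12qr + 21r² - 129/2r + 87/2 ≠ 0; add k_4 = 49q²r² - 84qr² + 973/12qr + 21r² - 129/2r + 87/2 to the basis.

The other S-polynomials (S(h_2,k_3), S(h_1,k_4), S(h_2,k_4), S(k_3,k_4)) all reduce to 0 modulo the current basis, so we have a Gröbner basis.
Inter-reduce: drop elements whose leading term is divisible by another's, tail-reduce, and make monic.
Reduced Gröbner basis: {p + 7qr - 6r + 6, q²r² - 12/7qr² + 139/84qr + 3/7r² - 129/98r + 87/98}.

These coincide, so the ideals are equal.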